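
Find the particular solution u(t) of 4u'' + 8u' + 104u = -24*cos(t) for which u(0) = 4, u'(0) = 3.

Divide through by 4: u'' + 2u' + 26u = -6*cos(t).
Characteristic equation r² + 2r + 26 = 0 has discriminant (2)² - 4·(26) = -100 < 0, so r = -1 ± 5i.
Hence u_h = C1*cos(5*t)*exp(-t) + C2*exp(-t)*sin(5*t).
Try u_p = A*cos(t) + B*sin(t). Substituting and equating the coefficients of cos(t) and sin(t) gives A = -150/629, B = -12/629, so u_p = -150*cos(t)/629 - 12*sin(t)/629.
General solution: u = -150*cos(t)/629 - 12*sin(t)/629 + C1*cos(5*t)*exp(-t) + C2*exp(-t)*sin(5*t).
Apply the initial conditions: u(0) = -150/629 + C1 = 4 and u'(0) = -12/629 - C1 + 5*C2 = 3. Solving gives C1 = 2666/629, C2 = 913/629.

u = -150*cos(t)/629 - 12*sin(t)/629 + 913*exp(-t)*sin(5*t)/629 + 2666*cos(5*t)*exp(-t)/629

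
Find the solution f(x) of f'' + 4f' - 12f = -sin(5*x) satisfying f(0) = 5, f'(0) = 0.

Characteristic equation r² + 4r - 12 = 0 factors as (r + 6)(r - 2) = 0, so r = -6, 2.
Hence f_h = C1*exp(-6*x) + C2*exp(2*x).
Try f_p = A*cos(5*x) + B*sin(5*x). Substituting and equating the coefficients of cos(5x) and sin(5x) gives A = 20/1769, B = 37/1769, so f_p = 20*cos(5*x)/1769 + 37*sin(5*x)/1769.
General solution: f = 20*cos(5*x)/1769 + 37*sin(5*x)/1769 + C1*exp(-6*x) + C2*exp(2*x).
Apply the initial conditions: f(0) = 20/1769 + C1 + C2 = 5 and f'(0) = 185/1769 - 6*C1 + 2*C2 = 0. Solving gives C1 = 615/488, C2 = 865/232.

f = 20*cos(5*x)/1769 + 37*sin(5*x)/1769 + 615*exp(-6*x)/488 + 865*exp(2*x)/232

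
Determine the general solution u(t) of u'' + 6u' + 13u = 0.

u = C1*cos(2*t)*exp(-3*t) + C2*exp(-3*t)*sin(2*t)

Characteristic equation r² + 6r + 13 = 0 has discriminant (6)² - 4·(13) = -16 < 0, so r = -3 ± 2i.
Hence u_h = C1*cos(2*t)*exp(-3*t) + C2*exp(-3*t)*sin(2*t).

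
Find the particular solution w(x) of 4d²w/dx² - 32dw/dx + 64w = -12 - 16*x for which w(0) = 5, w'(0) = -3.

Divide through by 4: w'' - 8w' + 16w = -3 - 4*x.
Characteristic equation r² - 8r + 16 = 0 has discriminant (-8)² - 4·(16) = 0, so r = 4 is a repeated root.
Hence w_h = (C1 + C2*x)*exp(4*x).
For the particular solution try w_p = A0 + A1*x. Substituting and matching coefficients of each power of x gives A0 = -5/16, A1 = -1/4, so w_p = -5/16 - x/4.
General solution: w = -5/16 - x/4 + C1*exp(4*x) + C2*x*exp(4*x).
Apply the initial conditions: w(0) = -5/16 + C1 = 5 and w'(0) = -1/4 + C2 + 4*C1 = -3. Solving gives C1 = 85/16, C2 = -24.

w = -5/16 - x/4 + 85*exp(4*x)/16 - 24*x*exp(4*x)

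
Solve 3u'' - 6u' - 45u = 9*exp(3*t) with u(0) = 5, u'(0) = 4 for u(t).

u = -exp(3*t)/4 + 41*exp(5*t)/16 + 43*exp(-3*t)/16

Divide through by 3: u'' - 2u' - 15u = 3*exp(3*t).
Characteristic equation r² - 2r - 15 = 0 factors as (r + 3)(r - 5) = 0, so r = -3, 5.
Hence u_h = C1*exp(-3*t) + C2*exp(5*t).
Try u_p = A*exp(3*t). Substituting into the equation and dividing by exp(3*t) gives A = -1/4, so u_p = -exp(3*t)/4.
General solution: u = -exp(3*t)/4 + C1*exp(-3*t) + C2*exp(5*t).
Apply the initial conditions: u(0) = -1/4 + C1 + C2 = 5 and u'(0) = -3/4 - 3*C1 + 5*C2 = 4. Solving gives C1 = 43/16, C2 = 41/16.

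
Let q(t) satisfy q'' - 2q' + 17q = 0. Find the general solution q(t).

Characteristic equation r² - 2r + 17 = 0 has discriminant (-2)² - 4·(17) = -64 < 0, so r = 1 ± 4i.
Hence q_h = C1*cos(4*t)*exp(t) + C2*exp(t)*sin(4*t).

q = C1*cos(4*t)*exp(t) + C2*exp(t)*sin(4*t)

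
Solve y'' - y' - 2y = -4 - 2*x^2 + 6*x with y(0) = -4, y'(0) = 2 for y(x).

Characteristic equation r² - r - 2 = 0 factors as (r + 1)(r - 2) = 0, so r = -1, 2.
Hence y_h = C1*exp(-x) + C2*exp(2*x).
For the particular solution try y_p = A0 + A1*x + A2*x^2. Substituting and matching coefficients of each power of x gives A0 = 5, A1 = -4, A2 = 1, so y_p = 5 + x^2 - 4*x.
General solution: y = 5 + x^2 - 4*x + C1*exp(-x) + C2*exp(2*x).
Apply the initial conditions: y(0) = 5 + C1 + C2 = -4 and y'(0) = -4 - C1 + 2*C2 = 2. Solving gives C1 = -8, C2 = -1.

y = 5 + x**2 - exp(2*x) - 8*exp(-x) - 4*x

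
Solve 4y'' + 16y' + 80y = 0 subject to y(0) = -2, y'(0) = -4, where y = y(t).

Divide through by 4: y'' + 4y' + 20y = 0.
Characteristic equation r² + 4r + 20 = 0 has discriminant (4)² - 4·(20) = -64 < 0, so r = -2 ± 4i.
Hence y_h = C1*cos(4*t)*exp(-2*t) + C2*exp(-2*t)*sin(4*t).
Apply the initial conditions: y(0) = C1 = -2 and y'(0) = -2*C1 + 4*C2 = -4. Solving gives C1 = -2, C2 = -2.

y = -2*cos(4*t)*exp(-2*t) - 2*exp(-2*t)*sin(4*t)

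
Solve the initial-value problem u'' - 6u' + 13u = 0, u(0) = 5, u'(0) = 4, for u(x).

Characteristic equation r² - 6r + 13 = 0 has discriminant (-6)² - 4·(13) = -16 < 0, so r = 3 ± 2i.
Hence u_h = C1*cos(2*x)*exp(3*x) + C2*exp(3*x)*sin(2*x).
Apply the initial conditions: u(0) = C1 = 5 and u'(0) = 2*C2 + 3*C1 = 4. Solving gives C1 = 5, C2 = -11/2.

u = 5*cos(2*x)*exp(3*x) - 11*exp(3*x)*sin(2*x)/2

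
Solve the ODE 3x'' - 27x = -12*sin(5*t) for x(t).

Divide through by 3: x'' - 9x = -4*sin(5*t).
Characteristic equation r² - 9 = 0 factors as (r + 3)(r - 3) = 0, so r = -3, 3.
Hence x_h = C1*exp(-3*t) + C2*exp(3*t).
Try x_p = A*cos(5*t) + B*sin(5*t). Substituting and equating the coefficients of cos(5t) and sin(5t) gives A = 0, B = 2/17, so x_p = 2*sin(5*t)/17.

x = 2*sin(5*t)/17 + C1*exp(-3*t) + C2*exp(3*t)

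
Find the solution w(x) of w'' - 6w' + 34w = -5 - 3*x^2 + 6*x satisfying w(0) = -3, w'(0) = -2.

w = -571/4913 - 3*x**2/34 + 42*x/289 - 14168*cos(5*x)*exp(3*x)/4913 + 31964*exp(3*x)*sin(5*x)/24565

Characteristic equation r² - 6r + 34 = 0 has discriminant (-6)² - 4·(34) = -100 < 0, so r = 3 ± 5i.
Hence w_h = C1*cos(5*x)*exp(3*x) + C2*exp(3*x)*sin(5*x).
For the particular solution try w_p = A0 + A1*x + A2*x^2. Substituting and matching coefficients of each power of x gives A0 = -571/4913, A1 = 42/289, A2 = -3/34, so w_p = -571/4913 - 3*x^2/34 + 42*x/289.
General solution: w = -571/4913 - 3*x^2/34 + 42*x/289 + C1*cos(5*x)*exp(3*x) + C2*exp(3*x)*sin(5*x).
Apply the initial conditions: w(0) = -571/4913 + C1 = -3 and w'(0) = 42/289 + 3*C1 + 5*C2 = -2. Solving gives C1 = -14168/4913, C2 = 31964/24565.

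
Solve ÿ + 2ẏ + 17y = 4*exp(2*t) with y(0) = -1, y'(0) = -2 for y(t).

Characteristic equation r² + 2r + 17 = 0 has discriminant (2)² - 4·(17) = -64 < 0, so r = -1 ± 4i.
Hence y_h = C1*cos(4*t)*exp(-t) + C2*exp(-t)*sin(4*t).
Try y_p = A*exp(2*t). Substituting into the equation and dividing by exp(2*t) gives A = 4/25, so y_p = 4*exp(2*t)/25.
General solution: y = 4*exp(2*t)/25 + C1*cos(4*t)*exp(-t) + C2*exp(-t)*sin(4*t).
Apply the initial conditions: y(0) = 4/25 + C1 = -1 and y'(0) = 8/25 - C1 + 4*C2 = -2. Solving gives C1 = -29/25, C2 = -87/100.

y = 4*exp(2*t)/25 - 87*exp(-t)*sin(4*t)/100 - 29*cos(4*t)*exp(-t)/25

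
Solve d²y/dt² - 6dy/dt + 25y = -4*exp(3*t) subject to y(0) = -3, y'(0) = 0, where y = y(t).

y = -exp(3*t)/4 - 11*cos(4*t)*exp(3*t)/4 + 9*exp(3*t)*sin(4*t)/4

Characteristic equation r² - 6r + 25 = 0 has discriminant (-6)² - 4·(25) = -64 < 0, so r = 3 ± 4i.
Hence y_h = C1*cos(4*t)*exp(3*t) + C2*exp(3*t)*sin(4*t).
Try y_p = A*exp(3*t). Substituting into the equation and dividing by exp(3*t) gives A = -1/4, so y_p = -exp(3*t)/4.
General solution: y = -exp(3*t)/4 + C1*cos(4*t)*exp(3*t) + C2*exp(3*t)*sin(4*t).
Apply the initial conditions: y(0) = -1/4 + C1 = -3 and y'(0) = -3/4 + 3*C1 + 4*C2 = 0. Solving gives C1 = -11/4, C2 = 9/4.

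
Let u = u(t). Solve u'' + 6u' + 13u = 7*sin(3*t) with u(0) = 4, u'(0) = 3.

Characteristic equation r² + 6r + 13 = 0 has discriminant (6)² - 4·(13) = -16 < 0, so r = -3 ± 2i.
Hence u_h = C1*cos(2*t)*exp(-3*t) + C2*exp(-3*t)*sin(2*t).
Try u_p = A*cos(3*t) + B*sin(3*t). Substituting and equating the coefficients of cos(3t) and sin(3t) gives A = -63/170, B = 7/85, so u_p = -63*cos(3*t)/170 + 7*sin(3*t)/85.
General solution: u = -63*cos(3*t)/170 + 7*sin(3*t)/85 + C1*cos(2*t)*exp(-3*t) + C2*exp(-3*t)*sin(2*t).
Apply the initial conditions: u(0) = -63/170 + C1 = 4 and u'(0) = 21/85 - 3*C1 + 2*C2 = 3. Solving gives C1 = 743/170, C2 = 2697/340.

u = -63*cos(3*t)/170 + 7*sin(3*t)/85 + 743*cos(2*t)*exp(-3*t)/170 + 2697*exp(-3*t)*sin(2*t)/340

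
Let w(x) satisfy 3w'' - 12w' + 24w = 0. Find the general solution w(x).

w = C1*cos(2*x)*exp(2*x) + C2*exp(2*x)*sin(2*x)

Divide through by 3: w'' - 4w' + 8w = 0.
Characteristic equation r² - 4r + 8 = 0 has discriminant (-4)² - 4·(8) = -16 < 0, so r = 2 ± 2i.
Hence w_h = C1*cos(2*x)*exp(2*x) + C2*exp(2*x)*sin(2*x).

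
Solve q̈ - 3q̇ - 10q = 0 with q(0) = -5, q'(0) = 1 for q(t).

Characteristic equation r² - 3r - 10 = 0 factors as (r + 2)(r - 5) = 0, so r = -2, 5.
Hence q_h = C1*exp(-2*t) + C2*exp(5*t).
Apply the initial conditions: q(0) = C1 + C2 = -5 and q'(0) = -2*C1 + 5*C2 = 1. Solving gives C1 = -26/7, C2 = -9/7.

q = -26*exp(-2*t)/7 - 9*exp(5*t)/7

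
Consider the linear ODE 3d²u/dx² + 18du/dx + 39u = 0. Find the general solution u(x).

Divide through by 3: u'' + 6u' + 13u = 0.
Characteristic equation r² + 6r + 13 = 0 has discriminant (6)² - 4·(13) = -16 < 0, so r = -3 ± 2i.
Hence u_h = C1*cos(2*x)*exp(-3*x) + C2*exp(-3*x)*sin(2*x).

u = C1*cos(2*x)*exp(-3*x) + C2*exp(-3*x)*sin(2*x)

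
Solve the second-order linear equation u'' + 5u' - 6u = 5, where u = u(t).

u = -5/6 + C1*exp(t) + C2*exp(-6*t)

Characteristic equation r² + 5r - 6 = 0 factors as (r - 1)(r + 6) = 0, so r = 1, -6.
Hence u_h = C1*exp(t) + C2*exp(-6*t).
For the particular solution try u_p = A0. Substituting and matching coefficients of each power of t gives A0 = -5/6, so u_p = -5/6.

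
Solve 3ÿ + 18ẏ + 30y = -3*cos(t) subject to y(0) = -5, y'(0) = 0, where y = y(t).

y = -2*sin(t)/39 - cos(t)/13 - 574*exp(-3*t)*sin(t)/39 - 64*cos(t)*exp(-3*t)/13

Divide through by 3: y'' + 6y' + 10y = -cos(t).
Characteristic equation r² + 6r + 10 = 0 has discriminant (6)² - 4·(10) = -4 < 0, so r = -3 ± i.
Hence y_h = C1*cos(t)*exp(-3*t) + C2*exp(-3*t)*sin(t).
Try y_p = A*cos(t) + B*sin(t). Substituting and equating the coefficients of cos(t) and sin(t) gives A = -1/13, B = -2/39, so y_p = -2*sin(t)/39 - cos(t)/13.
General solution: y = -2*sin(t)/39 - cos(t)/13 + C1*cos(t)*exp(-3*t) + C2*exp(-3*t)*sin(t).
Apply the initial conditions: y(0) = -1/13 + C1 = -5 and y'(0) = -2/39 + C2 - 3*C1 = 0. Solving gives C1 = -64/13, C2 = -574/39.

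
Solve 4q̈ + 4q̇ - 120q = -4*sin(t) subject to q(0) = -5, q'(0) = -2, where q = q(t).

Divide through by 4: q'' + q' - 30q = -sin(t).
Characteristic equation r² + r - 30 = 0 factors as (r + 6)(r - 5) = 0, so r = -6, 5.
Hence q_h = C1*exp(-6*t) + C2*exp(5*t).
Try q_p = A*cos(t) + B*sin(t). Substituting and equating the coefficients of cos(t) and sin(t) gives A = 1/962, B = 31/962, so q_p = cos(t)/962 + 31*sin(t)/962.
General solution: q = cos(t)/962 + 31*sin(t)/962 + C1*exp(-6*t) + C2*exp(5*t).
Apply the initial conditions: q(0) = 1/962 + C1 + C2 = -5 and q'(0) = 31/962 - 6*C1 + 5*C2 = -2. Solving gives C1 = -850/407, C2 = -833/286.

q = -850*exp(-6*t)/407 - 833*exp(5*t)/286 + cos(t)/962 + 31*sin(t)/962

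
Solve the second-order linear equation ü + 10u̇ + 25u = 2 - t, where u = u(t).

u = 12/125 - t/25 + C1*exp(-5*t) + C2*t*exp(-5*t)

Characteristic equation r² + 10r + 25 = 0 has discriminant (10)² - 4·(25) = 0, so r = -5 is a repeated root.
Hence u_h = (C1 + C2*t)*exp(-5*t).
For the particular solution try u_p = A0 + A1*t. Substituting and matching coefficients of each power of t gives A0 = 12/125, A1 = -1/25, so u_p = 12/125 - t/25.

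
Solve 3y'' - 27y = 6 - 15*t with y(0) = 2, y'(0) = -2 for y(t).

y = -2/9 + 5*t/9 + 37*exp(3*t)/54 + 83*exp(-3*t)/54

Divide through by 3: y'' - 9y = 2 - 5*t.
Characteristic equation r² - 9 = 0 factors as (r + 3)(r - 3) = 0, so r = -3, 3.
Hence y_h = C1*exp(-3*t) + C2*exp(3*t).
For the particular solution try y_p = A0 + A1*t. Substituting and matching coefficients of each power of t gives A0 = -2/9, A1 = 5/9, so y_p = -2/9 + 5*t/9.
General solution: y = -2/9 + 5*t/9 + C1*exp(-3*t) + C2*exp(3*t).
Apply the initial conditions: y(0) = -2/9 + C1 + C2 = 2 and y'(0) = 5/9 - 3*C1 + 3*C2 = -2. Solving gives C1 = 83/54, C2 = 37/54.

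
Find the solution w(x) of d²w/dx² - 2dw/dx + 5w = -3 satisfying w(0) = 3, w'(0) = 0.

w = -3/5 - 9*exp(x)*sin(2*x)/5 + 18*cos(2*x)*exp(x)/5

Characteristic equation r² - 2r + 5 = 0 has discriminant (-2)² - 4·(5) = -16 < 0, so r = 1 ± 2i.
Hence w_h = C1*cos(2*x)*exp(x) + C2*exp(x)*sin(2*x).
For the particular solution try w_p = A0. Substituting and matching coefficients of each power of x gives A0 = -3/5, so w_p = -3/5.
General solution: w = -3/5 + C1*cos(2*x)*exp(x) + C2*exp(x)*sin(2*x).
Apply the initial conditions: w(0) = -3/5 + C1 = 3 and w'(0) = C1 + 2*C2 = 0. Solving gives C1 = 18/5, C2 = -9/5.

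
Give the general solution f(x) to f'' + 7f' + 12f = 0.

Characteristic equation r² + 7r + 12 = 0 factors as (r + 3)(r + 4) = 0, so r = -3, -4.
Hence f_h = C1*exp(-3*x) + C2*exp(-4*x).

f = C1*exp(-3*x) + C2*exp(-4*x)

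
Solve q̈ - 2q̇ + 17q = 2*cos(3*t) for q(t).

q = -3*sin(3*t)/25 + 4*cos(3*t)/25 + C1*cos(4*t)*exp(t) + C2*exp(t)*sin(4*t)

Characteristic equation r² - 2r + 17 = 0 has discriminant (-2)² - 4·(17) = -64 < 0, so r = 1 ± 4i.
Hence q_h = C1*cos(4*t)*exp(t) + C2*exp(t)*sin(4*t).
Try q_p = A*cos(3*t) + B*sin(3*t). Substituting and equating the coefficients of cos(3t) and sin(3t) gives A = 4/25, B = -3/25, so q_p = -3*sin(3*t)/25 + 4*cos(3*t)/25.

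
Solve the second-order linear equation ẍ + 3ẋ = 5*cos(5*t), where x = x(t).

Characteristic equation r² + 3r = 0 factors as (r + 3)r = 0, so r = -3, 0.
Hence x_h = C1*exp(-3*t) + C2.
Try x_p = A*cos(5*t) + B*sin(5*t). Substituting and equating the coefficients of cos(5t) and sin(5t) gives A = -5/34, B = 3/34, so x_p = -5*cos(5*t)/34 + 3*sin(5*t)/34.

x = C2 - 5*cos(5*t)/34 + 3*sin(5*t)/34 + C1*exp(-3*t)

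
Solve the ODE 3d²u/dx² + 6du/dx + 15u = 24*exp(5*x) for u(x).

u = exp(5*x)/5 + C1*cos(2*x)*exp(-x) + C2*exp(-x)*sin(2*x)

Divide through by 3: u'' + 2u' + 5u = 8*exp(5*x).
Characteristic equation r² + 2r + 5 = 0 has discriminant (2)² - 4·(5) = -16 < 0, so r = -1 ± 2i.
Hence u_h = C1*cos(2*x)*exp(-x) + C2*exp(-x)*sin(2*x).
Try u_p = A*exp(5*x). Substituting into the equation and dividing by exp(5*x) gives A = 1/5, so u_p = exp(5*x)/5.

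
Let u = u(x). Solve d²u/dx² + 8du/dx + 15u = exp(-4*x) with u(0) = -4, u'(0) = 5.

Characteristic equation r² + 8r + 15 = 0 factors as (r + 3)(r + 5) = 0, so r = -3, -5.
Hence u_h = C1*exp(-3*x) + C2*exp(-5*x).
Try u_p = A*exp(-4*x). Substituting into the equation and dividing by exp(-4*x) gives A = -1, so u_p = -exp(-4*x).
General solution: u = -exp(-4*x) + C1*exp(-3*x) + C2*exp(-5*x).
Apply the initial conditions: u(0) = -1 + C1 + C2 = -4 and u'(0) = 4 - 5*C2 - 3*C1 = 5. Solving gives C1 = -7, C2 = 4.

u = -exp(-4*x) - 7*exp(-3*x) + 4*exp(-5*x)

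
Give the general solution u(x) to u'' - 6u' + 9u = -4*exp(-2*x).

Characteristic equation r² - 6r + 9 = 0 has discriminant (-6)² - 4·(9) = 0, so r = 3 is a repeated root.
Hence u_h = (C1 + C2*x)*exp(3*x).
Try u_p = A*exp(-2*x). Substituting into the equation and dividing by exp(-2*x) gives A = -4/25, so u_p = -4*exp(-2*x)/25.

u = -4*exp(-2*x)/25 + C1*exp(3*x) + C2*x*exp(3*x)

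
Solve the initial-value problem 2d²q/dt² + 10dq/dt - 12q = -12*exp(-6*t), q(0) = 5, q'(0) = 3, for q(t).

q = 20*exp(-6*t)/49 + 225*exp(t)/49 + 6*t*exp(-6*t)/7

Divide through by 2: q'' + 5q' - 6q = -6*exp(-6*t).
Characteristic equation r² + 5r - 6 = 0 factors as (r + 6)(r - 1) = 0, so r = -6, 1.
Hence q_h = C1*exp(-6*t) + C2*exp(t).
Since exp(-6*t) solves the homogeneous equation (r = -6 is a root of multiplicity 1), multiply the trial by t. Try q_p = A*t*exp(-6*t). Substituting into the equation and dividing by exp(-6*t) gives A = 6/7, so q_p = 6*t*exp(-6*t)/7.
General solution: q = C1*exp(-6*t) + C2*exp(t) + 6*t*exp(-6*t)/7.
Apply the initial conditions: q(0) = C1 + C2 = 5 and q'(0) = 6/7 + C2 - 6*C1 = 3. Solving gives C1 = 20/49, C2 = 225/49.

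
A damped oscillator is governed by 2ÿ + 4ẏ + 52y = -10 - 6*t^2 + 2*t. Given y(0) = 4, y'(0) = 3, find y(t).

Divide through by 2: y'' + 2y' + 26y = -5 + t - 3*t^2.
Characteristic equation r² + 2r + 26 = 0 has discriminant (2)² - 4·(26) = -100 < 0, so r = -1 ± 5i.
Hence y_h = C1*cos(5*t)*exp(-t) + C2*exp(-t)*sin(5*t).
For the particular solution try y_p = A0 + A1*t + A2*t^2. Substituting and matching coefficients of each power of t gives A0 = -825/4394, A1 = 19/338, A2 = -3/26, so y_p = -825/4394 - 3*t^2/26 + 19*t/338.
General solution: y = -825/4394 - 3*t^2/26 + 19*t/338 + C1*cos(5*t)*exp(-t) + C2*exp(-t)*sin(5*t).
Apply the initial conditions: y(0) = -825/4394 + C1 = 4 and y'(0) = 19/338 - C1 + 5*C2 = 3. Solving gives C1 = 18401/4394, C2 = 15668/10985.

y = -825/4394 - 3*t**2/26 + 19*t/338 + 15668*exp(-t)*sin(5*t)/10985 + 18401*cos(5*t)*exp(-t)/4394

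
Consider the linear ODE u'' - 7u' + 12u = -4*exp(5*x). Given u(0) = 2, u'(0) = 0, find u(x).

u = -2*exp(4*x) - 2*exp(5*x) + 6*exp(3*x)

Characteristic equation r² - 7r + 12 = 0 factors as (r - 3)(r - 4) = 0, so r = 3, 4.
Hence u_h = C1*exp(3*x) + C2*exp(4*x).
Try u_p = A*exp(5*x). Substituting into the equation and dividing by exp(5*x) gives A = -2, so u_p = -2*exp(5*x).
General solution: u = -2*exp(5*x) + C1*exp(3*x) + C2*exp(4*x).
Apply the initial conditions: u(0) = -2 + C1 + C2 = 2 and u'(0) = -10 + 3*C1 + 4*C2 = 0. Solving gives C1 = 6, C2 = -2.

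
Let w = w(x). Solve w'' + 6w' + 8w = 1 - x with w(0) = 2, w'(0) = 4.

w = 7/32 - 123*exp(-4*x)/32 - x/8 + 45*exp(-2*x)/8

Characteristic equation r² + 6r + 8 = 0 factors as (r + 4)(r + 2) = 0, so r = -4, -2.
Hence w_h = C1*exp(-4*x) + C2*exp(-2*x).
For the particular solution try w_p = A0 + A1*x. Substituting and matching coefficients of each power of x gives A0 = 7/32, A1 = -1/8, so w_p = 7/32 - x/8.
General solution: w = 7/32 - x/8 + C1*exp(-4*x) + C2*exp(-2*x).
Apply the initial conditions: w(0) = 7/32 + C1 + C2 = 2 and w'(0) = -1/8 - 4*C1 - 2*C2 = 4. Solving gives C1 = -123/32, C2 = 45/8.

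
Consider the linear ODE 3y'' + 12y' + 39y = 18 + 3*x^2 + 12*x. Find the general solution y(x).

y = 812/2197 + x**2/13 + 44*x/169 + C1*cos(3*x)*exp(-2*x) + C2*exp(-2*x)*sin(3*x)

Divide through by 3: y'' + 4y' + 13y = 6 + x^2 + 4*x.
Characteristic equation r² + 4r + 13 = 0 has discriminant (4)² - 4·(13) = -36 < 0, so r = -2 ± 3i.
Hence y_h = C1*cos(3*x)*exp(-2*x) + C2*exp(-2*x)*sin(3*x).
For the particular solution try y_p = A0 + A1*x + A2*x^2. Substituting and matching coefficients of each power of x gives A0 = 812/2197, A1 = 44/169, A2 = 1/13, so y_p = 812/2197 + x^2/13 + 44*x/169.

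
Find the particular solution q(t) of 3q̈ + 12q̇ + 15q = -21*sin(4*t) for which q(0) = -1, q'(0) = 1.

Divide through by 3: q'' + 4q' + 5q = -7*sin(4*t).
Characteristic equation r² + 4r + 5 = 0 has discriminant (4)² - 4·(5) = -4 < 0, so r = -2 ± i.
Hence q_h = C1*cos(t)*exp(-2*t) + C2*exp(-2*t)*sin(t).
Try q_p = A*cos(4*t) + B*sin(4*t). Substituting and equating the coefficients of cos(4t) and sin(4t) gives A = 112/377, B = 77/377, so q_p = 77*sin(4*t)/377 + 112*cos(4*t)/377.
General solution: q = 77*sin(4*t)/377 + 112*cos(4*t)/377 + C1*cos(t)*exp(-2*t) + C2*exp(-2*t)*sin(t).
Apply the initial conditions: q(0) = 112/377 + C1 = -1 and q'(0) = 308/377 + C2 - 2*C1 = 1. Solving gives C1 = -489/377, C2 = -909/377.

q = 77*sin(4*t)/377 + 112*cos(4*t)/377 - 909*exp(-2*t)*sin(t)/377 - 489*cos(t)*exp(-2*t)/377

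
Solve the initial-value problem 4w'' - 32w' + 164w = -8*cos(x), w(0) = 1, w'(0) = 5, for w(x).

w = -5*cos(x)/104 + sin(x)/104 + 83*exp(4*x)*sin(5*x)/520 + 109*cos(5*x)*exp(4*x)/104

Divide through by 4: w'' - 8w' + 41w = -2*cos(x).
Characteristic equation r² - 8r + 41 = 0 has discriminant (-8)² - 4·(41) = -100 < 0, so r = 4 ± 5i.
Hence w_h = C1*cos(5*x)*exp(4*x) + C2*exp(4*x)*sin(5*x).
Try w_p = A*cos(x) + B*sin(x). Substituting and equating the coefficients of cos(x) and sin(x) gives A = -5/104, B = 1/104, so w_p = -5*cos(x)/104 + sin(x)/104.
General solution: w = -5*cos(x)/104 + sin(x)/104 + C1*cos(5*x)*exp(4*x) + C2*exp(4*x)*sin(5*x).
Apply the initial conditions: w(0) = -5/104 + C1 = 1 and w'(0) = 1/104 + 4*C1 + 5*C2 = 5. Solving gives C1 = 109/104, C2 = 83/520.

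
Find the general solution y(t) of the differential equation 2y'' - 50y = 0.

Divide through by 2: y'' - 25y = 0.
Characteristic equation r² - 25 = 0 factors as (r - 5)(r + 5) = 0, so r = 5, -5.
Hence y_h = C1*exp(5*t) + C2*exp(-5*t).

y = C1*exp(5*t) + C2*exp(-5*t)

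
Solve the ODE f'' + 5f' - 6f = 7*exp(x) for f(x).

Characteristic equation r² + 5r - 6 = 0 factors as (r - 1)(r + 6) = 0, so r = 1, -6.
Hence f_h = C1*exp(x) + C2*exp(-6*x).
Since exp(x) solves the homogeneous equation (r = 1 is a root of multiplicity 1), multiply the trial by x. Try f_p = A*x*exp(x). Substituting into the equation and dividing by exp(x) gives A = 1, so f_p = x*exp(x).

f = C1*exp(x) + C2*exp(-6*x) + x*exp(x)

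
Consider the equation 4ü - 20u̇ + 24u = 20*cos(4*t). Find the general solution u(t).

Divide through by 4: u'' - 5u' + 6u = 5*cos(4*t).
Characteristic equation r² - 5r + 6 = 0 factors as (r - 2)(r - 3) = 0, so r = 2, 3.
Hence u_h = C1*exp(2*t) + C2*exp(3*t).
Try u_p = A*cos(4*t) + B*sin(4*t). Substituting and equating the coefficients of cos(4t) and sin(4t) gives A = -1/10, B = -1/5, so u_p = -sin(4*t)/5 - cos(4*t)/10.

u = -sin(4*t)/5 - cos(4*t)/10 + C1*exp(2*t) + C2*exp(3*t)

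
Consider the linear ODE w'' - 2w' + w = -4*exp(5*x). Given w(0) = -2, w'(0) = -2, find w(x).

w = -7*exp(x)/4 - exp(5*x)/4 + x*exp(x)

Characteristic equation r² - 2r + 1 = 0 has discriminant (-2)² - 4·(1) = 0, so r = 1 is a repeated root.
Hence w_h = (C1 + C2*x)*exp(x).
Try w_p = A*exp(5*x). Substituting into the equation and dividing by exp(5*x) gives A = -1/4, so w_p = -exp(5*x)/4.
General solution: w = -exp(5*x)/4 + C1*exp(x) + C2*x*exp(x).
Apply the initial conditions: w(0) = -1/4 + C1 = -2 and w'(0) = -5/4 + C1 + C2 = -2. Solving gives C1 = -7/4, C2 = 1.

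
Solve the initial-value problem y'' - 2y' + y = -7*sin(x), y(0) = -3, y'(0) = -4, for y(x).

Characteristic equation r² - 2r + 1 = 0 has discriminant (-2)² - 4·(1) = 0, so r = 1 is a repeated root.
Hence y_h = (C1 + C2*x)*exp(x).
Try y_p = A*cos(x) + B*sin(x). Substituting and equating the coefficients of cos(x) and sin(x) gives A = -7/2, B = 0, so y_p = -7*cos(x)/2.
General solution: y = -7*cos(x)/2 + C1*exp(x) + C2*x*exp(x).
Apply the initial conditions: y(0) = -7/2 + C1 = -3 and y'(0) = C1 + C2 = -4. Solving gives C1 = 1/2, C2 = -9/2.

y = exp(x)/2 - 7*cos(x)/2 - 9*x*exp(x)/2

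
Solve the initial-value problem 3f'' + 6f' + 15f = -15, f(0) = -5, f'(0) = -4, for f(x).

f = -1 - 4*cos(2*x)*exp(-x) - 4*exp(-x)*sin(2*x)

Divide through by 3: f'' + 2f' + 5f = -5.
Characteristic equation r² + 2r + 5 = 0 has discriminant (2)² - 4·(5) = -16 < 0, so r = -1 ± 2i.
Hence f_h = C1*cos(2*x)*exp(-x) + C2*exp(-x)*sin(2*x).
For the particular solution try f_p = A0. Substituting and matching coefficients of each power of x gives A0 = -1, so f_p = -1.
General solution: f = -1 + C1*cos(2*x)*exp(-x) + C2*exp(-x)*sin(2*x).
Apply the initial conditions: f(0) = -1 + C1 = -5 and f'(0) = -C1 + 2*C2 = -4. Solving gives C1 = -4, C2 = -4.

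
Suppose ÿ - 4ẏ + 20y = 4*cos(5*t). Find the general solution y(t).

Characteristic equation r² - 4r + 20 = 0 has discriminant (-4)² - 4·(20) = -64 < 0, so r = 2 ± 4i.
Hence y_h = C1*cos(4*t)*exp(2*t) + C2*exp(2*t)*sin(4*t).
Try y_p = A*cos(5*t) + B*sin(5*t). Substituting and equating the coefficients of cos(5t) and sin(5t) gives A = -4/85, B = -16/85, so y_p = -16*sin(5*t)/85 - 4*cos(5*t)/85.

y = -16*sin(5*t)/85 - 4*cos(5*t)/85 + C1*cos(4*t)*exp(2*t) + C2*exp(2*t)*sin(4*t)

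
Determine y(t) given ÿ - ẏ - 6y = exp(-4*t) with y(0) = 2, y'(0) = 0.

y = exp(-4*t)/14 + 11*exp(-2*t)/10 + 29*exp(3*t)/35

Characteristic equation r² - r - 6 = 0 factors as (r + 2)(r - 3) = 0, so r = -2, 3.
Hence y_h = C1*exp(-2*t) + C2*exp(3*t).
Try y_p = A*exp(-4*t). Substituting into the equation and dividing by exp(-4*t) gives A = 1/14, so y_p = exp(-4*t)/14.
General solution: y = exp(-4*t)/14 + C1*exp(-2*t) + C2*exp(3*t).
Apply the initial conditions: y(0) = 1/14 + C1 + C2 = 2 and y'(0) = -2/7 - 2*C1 + 3*C2 = 0. Solving gives C1 = 11/10, C2 = 29/35.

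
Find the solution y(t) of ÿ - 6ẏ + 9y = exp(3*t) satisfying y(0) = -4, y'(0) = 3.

Characteristic equation r² - 6r + 9 = 0 has discriminant (-6)² - 4·(9) = 0, so r = 3 is a repeated root.
Hence y_h = (C1 + C2*t)*exp(3*t).
Since exp(3*t) solves the homogeneous equation (r = 3 is a root of multiplicity 2), multiply the trial by t^2. Try y_p = A*t^2*exp(3*t). Substituting into the equation and dividing by exp(3*t) gives A = 1/2, so y_p = t^2*exp(3*t)/2.
General solution: y = C1*exp(3*t) + t^2*exp(3*t)/2 + C2*t*exp(3*t).
Apply the initial conditions: y(0) = C1 = -4 and y'(0) = C2 + 3*C1 = 3. Solving gives C1 = -4, C2 = 15.

y = -4*exp(3*t) + t**2*exp(3*t)/2 + 15*t*exp(3*t)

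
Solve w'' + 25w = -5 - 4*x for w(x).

Characteristic equation r² + 25 = 0 has discriminant (0)² - 4·(25) = -100 < 0, so r = ± 5i.
Hence w_h = C1*cos(5*x) + C2*sin(5*x).
For the particular solution try w_p = A0 + A1*x. Substituting and matching coefficients of each power of x gives A0 = -1/5, A1 = -4/25, so w_p = -1/5 - 4*x/25.

w = -1/5 - 4*x/25 + C1*cos(5*x) + C2*sin(5*x)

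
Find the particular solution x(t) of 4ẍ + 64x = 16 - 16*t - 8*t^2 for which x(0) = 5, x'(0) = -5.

Divide through by 4: x'' + 16x = 4 - 4*t - 2*t^2.
Characteristic equation r² + 16 = 0 has discriminant (0)² - 4·(16) = -64 < 0, so r = ± 4i.
Hence x_h = C1*cos(4*t) + C2*sin(4*t).
For the particular solution try x_p = A0 + A1*t + A2*t^2. Substituting and matching coefficients of each power of t gives A0 = 17/64, A1 = -1/4, A2 = -1/8, so x_p = 17/64 - t/4 - t^2/8.
General solution: x = 17/64 - t/4 - t^2/8 + C1*cos(4*t) + C2*sin(4*t).
Apply the initial conditions: x(0) = 17/64 + C1 = 5 and x'(0) = -1/4 + 4*C2 = -5. Solving gives C1 = 303/64, C2 = -19/16.

x = 17/64 - 19*sin(4*t)/16 - t/4 - t**2/8 + 303*cos(4*t)/64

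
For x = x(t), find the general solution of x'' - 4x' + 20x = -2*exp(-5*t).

Characteristic equation r² - 4r + 20 = 0 has discriminant (-4)² - 4·(20) = -64 < 0, so r = 2 ± 4i.
Hence x_h = C1*cos(4*t)*exp(2*t) + C2*exp(2*t)*sin(4*t).
Try x_p = A*exp(-5*t). Substituting into the equation and dividing by exp(-5*t) gives A = -2/65, so x_p = -2*exp(-5*t)/65.

x = -2*exp(-5*t)/65 + C1*cos(4*t)*exp(2*t) + C2*exp(2*t)*sin(4*t)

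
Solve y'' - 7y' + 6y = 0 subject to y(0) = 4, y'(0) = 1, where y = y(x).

Characteristic equation r² - 7r + 6 = 0 factors as (r - 6)(r - 1) = 0, so r = 6, 1.
Hence y_h = C1*exp(6*x) + C2*exp(x).
Apply the initial conditions: y(0) = C1 + C2 = 4 and y'(0) = C2 + 6*C1 = 1. Solving gives C1 = -3/5, C2 = 23/5.

y = -3*exp(6*x)/5 + 23*exp(x)/5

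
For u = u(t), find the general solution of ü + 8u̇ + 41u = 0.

u = C1*cos(5*t)*exp(-4*t) + C2*exp(-4*t)*sin(5*t)

Characteristic equation r² + 8r + 41 = 0 has discriminant (8)² - 4·(41) = -100 < 0, so r = -4 ± 5i.
Hence u_h = C1*cos(5*t)*exp(-4*t) + C2*exp(-4*t)*sin(5*t).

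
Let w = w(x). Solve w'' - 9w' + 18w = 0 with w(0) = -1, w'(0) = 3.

w = -3*exp(3*x) + 2*exp(6*x)

Characteristic equation r² - 9r + 18 = 0 factors as (r - 6)(r - 3) = 0, so r = 6, 3.
Hence w_h = C1*exp(6*x) + C2*exp(3*x).
Apply the initial conditions: w(0) = C1 + C2 = -1 and w'(0) = 3*C2 + 6*C1 = 3. Solving gives C1 = 2, C2 = -3.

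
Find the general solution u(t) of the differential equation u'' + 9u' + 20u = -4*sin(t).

Characteristic equation r² + 9r + 20 = 0 factors as (r + 5)(r + 4) = 0, so r = -5, -4.
Hence u_h = C1*exp(-5*t) + C2*exp(-4*t).
Try u_p = A*cos(t) + B*sin(t). Substituting and equating the coefficients of cos(t) and sin(t) gives A = 18/221, B = -38/221, so u_p = -38*sin(t)/221 + 18*cos(t)/221.

u = -38*sin(t)/221 + 18*cos(t)/221 + C1*exp(-5*t) + C2*exp(-4*t)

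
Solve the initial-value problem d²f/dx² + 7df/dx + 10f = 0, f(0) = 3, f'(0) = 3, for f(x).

Characteristic equation r² + 7r + 10 = 0 factors as (r + 2)(r + 5) = 0, so r = -2, -5.
Hence f_h = C1*exp(-2*x) + C2*exp(-5*x).
Apply the initial conditions: f(0) = C1 + C2 = 3 and f'(0) = -5*C2 - 2*C1 = 3. Solving gives C1 = 6, C2 = -3.

f = -3*exp(-5*x) + 6*exp(-2*x)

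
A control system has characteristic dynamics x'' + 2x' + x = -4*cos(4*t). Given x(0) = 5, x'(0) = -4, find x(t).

Characteristic equation r² + 2r + 1 = 0 has discriminant (2)² - 4·(1) = 0, so r = -1 is a repeated root.
Hence x_h = (C1 + C2*t)*exp(-t).
Try x_p = A*cos(4*t) + B*sin(4*t). Substituting and equating the coefficients of cos(4t) and sin(4t) gives A = 60/289, B = -32/289, so x_p = -32*sin(4*t)/289 + 60*cos(4*t)/289.
General solution: x = -32*sin(4*t)/289 + 60*cos(4*t)/289 + C1*exp(-t) + C2*t*exp(-t).
Apply the initial conditions: x(0) = 60/289 + C1 = 5 and x'(0) = -128/289 + C2 - C1 = -4. Solving gives C1 = 1385/289, C2 = 21/17.

x = -32*sin(4*t)/289 + 60*cos(4*t)/289 + 1385*exp(-t)/289 + 21*t*exp(-t)/17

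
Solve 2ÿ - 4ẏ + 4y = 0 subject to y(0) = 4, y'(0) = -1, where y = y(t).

Divide through by 2: y'' - 2y' + 2y = 0.
Characteristic equation r² - 2r + 2 = 0 has discriminant (-2)² - 4·(2) = -4 < 0, so r = 1 ± i.
Hence y_h = C1*cos(t)*exp(t) + C2*exp(t)*sin(t).
Apply the initial conditions: y(0) = C1 = 4 and y'(0) = C1 + C2 = -1. Solving gives C1 = 4, C2 = -5.

y = -5*exp(t)*sin(t) + 4*cos(t)*exp(t)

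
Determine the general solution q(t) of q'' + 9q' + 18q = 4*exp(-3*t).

Characteristic equation r² + 9r + 18 = 0 factors as (r + 3)(r + 6) = 0, so r = -3, -6.
Hence q_h = C1*exp(-3*t) + C2*exp(-6*t).
Since exp(-3*t) solves the homogeneous equation (r = -3 is a root of multiplicity 1), multiply the trial by t. Try q_p = A*t*exp(-3*t). Substituting into the equation and dividing by exp(-3*t) gives A = 4/3, so q_p = 4*t*exp(-3*t)/3.

q = C1*exp(-3*t) + C2*exp(-6*t) + 4*t*exp(-3*t)/3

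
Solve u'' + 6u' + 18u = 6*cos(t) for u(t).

u = 36*sin(t)/325 + 102*cos(t)/325 + C1*cos(3*t)*exp(-3*t) + C2*exp(-3*t)*sin(3*t)

Characteristic equation r² + 6r + 18 = 0 has discriminant (6)² - 4·(18) = -36 < 0, so r = -3 ± 3i.
Hence u_h = C1*cos(3*t)*exp(-3*t) + C2*exp(-3*t)*sin(3*t).
Try u_p = A*cos(t) + B*sin(t). Substituting and equating the coefficients of cos(t) and sin(t) gives A = 102/325, B = 36/325, so u_p = 36*sin(t)/325 + 102*cos(t)/325.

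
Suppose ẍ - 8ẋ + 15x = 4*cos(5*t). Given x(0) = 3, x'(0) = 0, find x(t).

Characteristic equation r² - 8r + 15 = 0 factors as (r - 5)(r - 3) = 0, so r = 5, 3.
Hence x_h = C1*exp(5*t) + C2*exp(3*t).
Try x_p = A*cos(5*t) + B*sin(5*t). Substituting and equating the coefficients of cos(5t) and sin(5t) gives A = -2/85, B = -8/85, so x_p = -8*sin(5*t)/85 - 2*cos(5*t)/85.
General solution: x = -8*sin(5*t)/85 - 2*cos(5*t)/85 + C1*exp(5*t) + C2*exp(3*t).
Apply the initial conditions: x(0) = -2/85 + C1 + C2 = 3 and x'(0) = -8/17 + 3*C2 + 5*C1 = 0. Solving gives C1 = -43/10, C2 = 249/34.

x = -43*exp(5*t)/10 - 8*sin(5*t)/85 - 2*cos(5*t)/85 + 249*exp(3*t)/34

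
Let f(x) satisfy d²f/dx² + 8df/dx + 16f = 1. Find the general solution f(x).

Characteristic equation r² + 8r + 16 = 0 has discriminant (8)² - 4·(16) = 0, so r = -4 is a repeated root.
Hence f_h = (C1 + C2*x)*exp(-4*x).
For the particular solution try f_p = A0. Substituting and matching coefficients of each power of x gives A0 = 1/16, so f_p = 1/16.

f = 1/16 + C1*exp(-4*x) + C2*x*exp(-4*x)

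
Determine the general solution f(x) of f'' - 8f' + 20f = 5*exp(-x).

Characteristic equation r² - 8r + 20 = 0 has discriminant (-8)² - 4·(20) = -16 < 0, so r = 4 ± 2i.
Hence f_h = C1*cos(2*x)*exp(4*x) + C2*exp(4*x)*sin(2*x).
Try f_p = A*exp(-x). Substituting into the equation and dividing by exp(-x) gives A = 5/29, so f_p = 5*exp(-x)/29.

f = 5*exp(-x)/29 + C1*cos(2*x)*exp(4*x) + C2*exp(4*x)*sin(2*x)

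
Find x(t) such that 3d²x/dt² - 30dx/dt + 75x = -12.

Divide through by 3: x'' - 10x' + 25x = -4.
Characteristic equation r² - 10r + 25 = 0 has discriminant (-10)² - 4·(25) = 0, so r = 5 is a repeated root.
Hence x_h = (C1 + C2*t)*exp(5*t).
For the particular solution try x_p = A0. Substituting and matching coefficients of each power of t gives A0 = -4/25, so x_p = -4/25.

x = -4/25 + C1*exp(5*t) + C2*t*exp(5*t)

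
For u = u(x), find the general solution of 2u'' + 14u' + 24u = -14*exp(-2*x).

Divide through by 2: u'' + 7u' + 12u = -7*exp(-2*x).
Characteristic equation r² + 7r + 12 = 0 factors as (r + 4)(r + 3) = 0, so r = -4, -3.
Hence u_h = C1*exp(-4*x) + C2*exp(-3*x).
Try u_p = A*exp(-2*x). Substituting into the equation and dividing by exp(-2*x) gives A = -7/2, so u_p = -7*exp(-2*x)/2.

u = -7*exp(-2*x)/2 + C1*exp(-4*x) + C2*exp(-3*x)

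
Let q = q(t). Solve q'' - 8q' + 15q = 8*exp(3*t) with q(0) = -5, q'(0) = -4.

Characteristic equation r² - 8r + 15 = 0 factors as (r - 3)(r - 5) = 0, so r = 3, 5.
Hence q_h = C1*exp(3*t) + C2*exp(5*t).
Since exp(3*t) solves the homogeneous equation (r = 3 is a root of multiplicity 1), multiply the trial by t. Try q_p = A*t*exp(3*t). Substituting into the equation and dividing by exp(3*t) gives A = -4, so q_p = -4*t*exp(3*t).
General solution: q = C1*exp(3*t) + C2*exp(5*t) - 4*t*exp(3*t).
Apply the initial conditions: q(0) = C1 + C2 = -5 and q'(0) = -4 + 3*C1 + 5*C2 = -4. Solving gives C1 = -25/2, C2 = 15/2.

q = -25*exp(3*t)/2 + 15*exp(5*t)/2 - 4*t*exp(3*t)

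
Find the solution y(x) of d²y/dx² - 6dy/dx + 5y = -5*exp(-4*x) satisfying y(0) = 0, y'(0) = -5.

y = -25*exp(5*x)/18 - exp(-4*x)/9 + 3*exp(x)/2

Characteristic equation r² - 6r + 5 = 0 factors as (r - 5)(r - 1) = 0, so r = 5, 1.
Hence y_h = C1*exp(5*x) + C2*exp(x).
Try y_p = A*exp(-4*x). Substituting into the equation and dividing by exp(-4*x) gives A = -1/9, so y_p = -exp(-4*x)/9.
General solution: y = -exp(-4*x)/9 + C1*exp(5*x) + C2*exp(x).
Apply the initial conditions: y(0) = -1/9 + C1 + C2 = 0 and y'(0) = 4/9 + C2 + 5*C1 = -5. Solving gives C1 = -25/18, C2 = 3/2.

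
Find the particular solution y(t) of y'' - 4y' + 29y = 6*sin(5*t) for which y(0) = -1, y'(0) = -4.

Characteristic equation r² - 4r + 29 = 0 has discriminant (-4)² - 4·(29) = -100 < 0, so r = 2 ± 5i.
Hence y_h = C1*cos(5*t)*exp(2*t) + C2*exp(2*t)*sin(5*t).
Try y_p = A*cos(5*t) + B*sin(5*t). Substituting and equating the coefficients of cos(5t) and sin(5t) gives A = 15/52, B = 3/52, so y_p = 3*sin(5*t)/52 + 15*cos(5*t)/52.
General solution: y = 3*sin(5*t)/52 + 15*cos(5*t)/52 + C1*cos(5*t)*exp(2*t) + C2*exp(2*t)*sin(5*t).
Apply the initial conditions: y(0) = 15/52 + C1 = -1 and y'(0) = 15/52 + 2*C1 + 5*C2 = -4. Solving gives C1 = -67/52, C2 = -89/260.

y = 3*sin(5*t)/52 + 15*cos(5*t)/52 - 89*exp(2*t)*sin(5*t)/260 - 67*cos(5*t)*exp(2*t)/52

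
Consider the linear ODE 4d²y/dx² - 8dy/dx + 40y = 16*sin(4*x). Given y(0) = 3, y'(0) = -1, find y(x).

Divide through by 4: y'' - 2y' + 10y = 4*sin(4*x).
Characteristic equation r² - 2r + 10 = 0 has discriminant (-2)² - 4·(10) = -36 < 0, so r = 1 ± 3i.
Hence y_h = C1*cos(3*x)*exp(x) + C2*exp(x)*sin(3*x).
Try y_p = A*cos(4*x) + B*sin(4*x). Substituting and equating the coefficients of cos(4x) and sin(4x) gives A = 8/25, B = -6/25, so y_p = -6*sin(4*x)/25 + 8*cos(4*x)/25.
General solution: y = -6*sin(4*x)/25 + 8*cos(4*x)/25 + C1*cos(3*x)*exp(x) + C2*exp(x)*sin(3*x).
Apply the initial conditions: y(0) = 8/25 + C1 = 3 and y'(0) = -24/25 + C1 + 3*C2 = -1. Solving gives C1 = 67/25, C2 = -68/75.

y = -6*sin(4*x)/25 + 8*cos(4*x)/25 - 68*exp(x)*sin(3*x)/75 + 67*cos(3*x)*exp(x)/25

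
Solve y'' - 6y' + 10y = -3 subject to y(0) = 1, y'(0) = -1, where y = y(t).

Characteristic equation r² - 6r + 10 = 0 has discriminant (-6)² - 4·(10) = -4 < 0, so r = 3 ± i.
Hence y_h = C1*cos(t)*exp(3*t) + C2*exp(3*t)*sin(t).
For the particular solution try y_p = A0. Substituting and matching coefficients of each power of t gives A0 = -3/10, so y_p = -3/10.
General solution: y = -3/10 + C1*cos(t)*exp(3*t) + C2*exp(3*t)*sin(t).
Apply the initial conditions: y(0) = -3/10 + C1 = 1 and y'(0) = C2 + 3*C1 = -1. Solving gives C1 = 13/10, C2 = -49/10.

y = -3/10 - 49*exp(3*t)*sin(t)/10 + 13*cos(t)*exp(3*t)/10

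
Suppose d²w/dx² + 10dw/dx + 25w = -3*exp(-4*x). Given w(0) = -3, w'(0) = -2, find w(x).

w = -3*exp(-4*x) - 14*x*exp(-5*x)

Characteristic equation r² + 10r + 25 = 0 has discriminant (10)² - 4·(25) = 0, so r = -5 is a repeated root.
Hence w_h = (C1 + C2*x)*exp(-5*x).
Try w_p = A*exp(-4*x). Substituting into the equation and dividing by exp(-4*x) gives A = -3, so w_p = -3*exp(-4*x).
General solution: w = -3*exp(-4*x) + C1*exp(-5*x) + C2*x*exp(-5*x).
Apply the initial conditions: w(0) = -3 + C1 = -3 and w'(0) = 12 + C2 - 5*C1 = -2. Solving gives C1 = 0, C2 = -14.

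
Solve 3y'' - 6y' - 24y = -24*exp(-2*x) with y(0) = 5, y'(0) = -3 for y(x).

Divide through by 3: y'' - 2y' - 8y = -8*exp(-2*x).
Characteristic equation r² - 2r - 8 = 0 factors as (r - 4)(r + 2) = 0, so r = 4, -2.
Hence y_h = C1*exp(4*x) + C2*exp(-2*x).
Since exp(-2*x) solves the homogeneous equation (r = -2 is a root of multiplicity 1), multiply the trial by x. Try y_p = A*x*exp(-2*x). Substituting into the equation and dividing by exp(-2*x) gives A = 4/3, so y_p = 4*x*exp(-2*x)/3.
General solution: y = C1*exp(4*x) + C2*exp(-2*x) + 4*x*exp(-2*x)/3.
Apply the initial conditions: y(0) = C1 + C2 = 5 and y'(0) = 4/3 - 2*C2 + 4*C1 = -3. Solving gives C1 = 17/18, C2 = 73/18.

y = 17*exp(4*x)/18 + 73*exp(-2*x)/18 + 4*x*exp(-2*x)/3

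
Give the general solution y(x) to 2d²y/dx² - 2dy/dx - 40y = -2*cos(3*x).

y = 3*sin(3*x)/850 + 29*cos(3*x)/850 + C1*exp(5*x) + C2*exp(-4*x)

Divide through by 2: y'' - y' - 20y = -cos(3*x).
Characteristic equation r² - r - 20 = 0 factors as (r - 5)(r + 4) = 0, so r = 5, -4.
Hence y_h = C1*exp(5*x) + C2*exp(-4*x).
Try y_p = A*cos(3*x) + B*sin(3*x). Substituting and equating the coefficients of cos(3x) and sin(3x) gives A = 29/850, B = 3/850, so y_p = 3*sin(3*x)/850 + 29*cos(3*x)/850.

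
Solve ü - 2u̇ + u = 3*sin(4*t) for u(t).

Characteristic equation r² - 2r + 1 = 0 has discriminant (-2)² - 4·(1) = 0, so r = 1 is a repeated root.
Hence u_h = (C1 + C2*t)*exp(t).
Try u_p = A*cos(4*t) + B*sin(4*t). Substituting and equating the coefficients of cos(4t) and sin(4t) gives A = 24/289, B = -45/289, so u_p = -45*sin(4*t)/289 + 24*cos(4*t)/289.

u = -45*sin(4*t)/289 + 24*cos(4*t)/289 + C1*exp(t) + C2*t*exp(t)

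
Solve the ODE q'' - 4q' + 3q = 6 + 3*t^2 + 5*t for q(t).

Characteristic equation r² - 4r + 3 = 0 factors as (r - 3)(r - 1) = 0, so r = 3, 1.
Hence q_h = C1*exp(3*t) + C2*exp(t).
For the particular solution try q_p = A0 + A1*t + A2*t^2. Substituting and matching coefficients of each power of t gives A0 = 64/9, A1 = 13/3, A2 = 1, so q_p = 64/9 + t^2 + 13*t/3.

q = 64/9 + t**2 + 13*t/3 + C1*exp(3*t) + C2*exp(t)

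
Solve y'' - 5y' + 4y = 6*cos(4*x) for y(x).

y = -15*sin(4*x)/68 - 9*cos(4*x)/68 + C1*exp(4*x) + C2*exp(x)

Characteristic equation r² - 5r + 4 = 0 factors as (r - 4)(r - 1) = 0, so r = 4, 1.
Hence y_h = C1*exp(4*x) + C2*exp(x).
Try y_p = A*cos(4*x) + B*sin(4*x). Substituting and equating the coefficients of cos(4x) and sin(4x) gives A = -9/68, B = -15/68, so y_p = -15*sin(4*x)/68 - 9*cos(4*x)/68.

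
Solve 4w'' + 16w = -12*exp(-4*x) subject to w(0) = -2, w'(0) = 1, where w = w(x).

Divide through by 4: w'' + 4w = -3*exp(-4*x).
Characteristic equation r² + 4 = 0 has discriminant (0)² - 4·(4) = -16 < 0, so r = ± 2i.
Hence w_h = C1*cos(2*x) + C2*sin(2*x).
Try w_p = A*exp(-4*x). Substituting into the equation and dividing by exp(-4*x) gives A = -3/20, so w_p = -3*exp(-4*x)/20.
General solution: w = -3*exp(-4*x)/20 + C1*cos(2*x) + C2*sin(2*x).
Apply the initial conditions: w(0) = -3/20 + C1 = -2 and w'(0) = 3/5 + 2*C2 = 1. Solving gives C1 = -37/20, C2 = 1/5.

w = -37*cos(2*x)/20 - 3*exp(-4*x)/20 + sin(2*x)/5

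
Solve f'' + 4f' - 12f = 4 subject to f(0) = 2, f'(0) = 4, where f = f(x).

f = -1/3 + exp(-6*x)/12 + 9*exp(2*x)/4

Characteristic equation r² + 4r - 12 = 0 factors as (r - 2)(r + 6) = 0, so r = 2, -6.
Hence f_h = C1*exp(2*x) + C2*exp(-6*x).
For the particular solution try f_p = A0. Substituting and matching coefficients of each power of x gives A0 = -1/3, so f_p = -1/3.
General solution: f = -1/3 + C1*exp(2*x) + C2*exp(-6*x).
Apply the initial conditions: f(0) = -1/3 + C1 + C2 = 2 and f'(0) = -6*C2 + 2*C1 = 4. Solving gives C1 = 9/4, C2 = 1/12.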